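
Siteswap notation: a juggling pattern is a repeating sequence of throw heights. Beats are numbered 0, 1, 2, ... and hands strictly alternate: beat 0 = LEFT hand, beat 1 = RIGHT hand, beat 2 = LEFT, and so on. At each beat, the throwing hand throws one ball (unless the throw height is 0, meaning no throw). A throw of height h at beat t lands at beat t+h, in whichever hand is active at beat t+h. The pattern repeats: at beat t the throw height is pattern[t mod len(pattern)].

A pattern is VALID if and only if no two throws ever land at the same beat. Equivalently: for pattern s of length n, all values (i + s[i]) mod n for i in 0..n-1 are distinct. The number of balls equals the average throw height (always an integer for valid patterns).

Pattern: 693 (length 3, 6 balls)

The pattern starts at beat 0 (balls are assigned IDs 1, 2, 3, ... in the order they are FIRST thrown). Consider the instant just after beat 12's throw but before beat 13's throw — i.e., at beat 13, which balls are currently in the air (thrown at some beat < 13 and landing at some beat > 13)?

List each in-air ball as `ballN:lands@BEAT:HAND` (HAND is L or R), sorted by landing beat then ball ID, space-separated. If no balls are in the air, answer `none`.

Beat 0 (L): throw ball1 h=6 -> lands@6:L; in-air after throw: [b1@6:L]
Beat 1 (R): throw ball2 h=9 -> lands@10:L; in-air after throw: [b1@6:L b2@10:L]
Beat 2 (L): throw ball3 h=3 -> lands@5:R; in-air after throw: [b3@5:R b1@6:L b2@10:L]
Beat 3 (R): throw ball4 h=6 -> lands@9:R; in-air after throw: [b3@5:R b1@6:L b4@9:R b2@10:L]
Beat 4 (L): throw ball5 h=9 -> lands@13:R; in-air after throw: [b3@5:R b1@6:L b4@9:R b2@10:L b5@13:R]
Beat 5 (R): throw ball3 h=3 -> lands@8:L; in-air after throw: [b1@6:L b3@8:L b4@9:R b2@10:L b5@13:R]
Beat 6 (L): throw ball1 h=6 -> lands@12:L; in-air after throw: [b3@8:L b4@9:R b2@10:L b1@12:L b5@13:R]
Beat 7 (R): throw ball6 h=9 -> lands@16:L; in-air after throw: [b3@8:L b4@9:R b2@10:L b1@12:L b5@13:R b6@16:L]
Beat 8 (L): throw ball3 h=3 -> lands@11:R; in-air after throw: [b4@9:R b2@10:L b3@11:R b1@12:L b5@13:R b6@16:L]
Beat 9 (R): throw ball4 h=6 -> lands@15:R; in-air after throw: [b2@10:L b3@11:R b1@12:L b5@13:R b4@15:R b6@16:L]
Beat 10 (L): throw ball2 h=9 -> lands@19:R; in-air after throw: [b3@11:R b1@12:L b5@13:R b4@15:R b6@16:L b2@19:R]
Beat 11 (R): throw ball3 h=3 -> lands@14:L; in-air after throw: [b1@12:L b5@13:R b3@14:L b4@15:R b6@16:L b2@19:R]
Beat 12 (L): throw ball1 h=6 -> lands@18:L; in-air after throw: [b5@13:R b3@14:L b4@15:R b6@16:L b1@18:L b2@19:R]
Beat 13 (R): throw ball5 h=9 -> lands@22:L; in-air after throw: [b3@14:L b4@15:R b6@16:L b1@18:L b2@19:R b5@22:L]

Answer: ball3:lands@14:L ball4:lands@15:R ball6:lands@16:L ball1:lands@18:L ball2:lands@19:R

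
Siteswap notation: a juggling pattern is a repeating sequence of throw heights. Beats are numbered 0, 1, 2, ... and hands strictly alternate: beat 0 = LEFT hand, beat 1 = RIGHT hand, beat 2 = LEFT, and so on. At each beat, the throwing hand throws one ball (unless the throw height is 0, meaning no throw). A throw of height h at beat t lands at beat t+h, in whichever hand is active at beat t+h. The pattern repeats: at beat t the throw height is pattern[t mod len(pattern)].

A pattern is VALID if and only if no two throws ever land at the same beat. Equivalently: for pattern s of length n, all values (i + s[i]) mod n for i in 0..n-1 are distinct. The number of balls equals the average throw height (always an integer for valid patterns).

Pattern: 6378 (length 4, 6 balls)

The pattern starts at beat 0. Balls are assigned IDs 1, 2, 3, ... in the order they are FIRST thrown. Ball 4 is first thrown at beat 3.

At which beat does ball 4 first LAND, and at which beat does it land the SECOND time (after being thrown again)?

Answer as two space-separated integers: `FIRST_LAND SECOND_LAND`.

Beat 0 (L): throw ball1 h=6 -> lands@6:L; in-air after throw: [b1@6:L]
Beat 1 (R): throw ball2 h=3 -> lands@4:L; in-air after throw: [b2@4:L b1@6:L]
Beat 2 (L): throw ball3 h=7 -> lands@9:R; in-air after throw: [b2@4:L b1@6:L b3@9:R]
Beat 3 (R): throw ball4 h=8 -> lands@11:R; in-air after throw: [b2@4:L b1@6:L b3@9:R b4@11:R]
Beat 4 (L): throw ball2 h=6 -> lands@10:L; in-air after throw: [b1@6:L b3@9:R b2@10:L b4@11:R]
Beat 5 (R): throw ball5 h=3 -> lands@8:L; in-air after throw: [b1@6:L b5@8:L b3@9:R b2@10:L b4@11:R]
Beat 6 (L): throw ball1 h=7 -> lands@13:R; in-air after throw: [b5@8:L b3@9:R b2@10:L b4@11:R b1@13:R]
Beat 7 (R): throw ball6 h=8 -> lands@15:R; in-air after throw: [b5@8:L b3@9:R b2@10:L b4@11:R b1@13:R b6@15:R]
Beat 8 (L): throw ball5 h=6 -> lands@14:L; in-air after throw: [b3@9:R b2@10:L b4@11:R b1@13:R b5@14:L b6@15:R]
Beat 9 (R): throw ball3 h=3 -> lands@12:L; in-air after throw: [b2@10:L b4@11:R b3@12:L b1@13:R b5@14:L b6@15:R]
Beat 10 (L): throw ball2 h=7 -> lands@17:R; in-air after throw: [b4@11:R b3@12:L b1@13:R b5@14:L b6@15:R b2@17:R]
Beat 11 (R): throw ball4 h=8 -> lands@19:R; in-air after throw: [b3@12:L b1@13:R b5@14:L b6@15:R b2@17:R b4@19:R]
Beat 12 (L): throw ball3 h=6 -> lands@18:L; in-air after throw: [b1@13:R b5@14:L b6@15:R b2@17:R b3@18:L b4@19:R]
Beat 13 (R): throw ball1 h=3 -> lands@16:L; in-air after throw: [b5@14:L b6@15:R b1@16:L b2@17:R b3@18:L b4@19:R]
Beat 14 (L): throw ball5 h=7 -> lands@21:R; in-air after throw: [b6@15:R b1@16:L b2@17:R b3@18:L b4@19:R b5@21:R]
Beat 15 (R): throw ball6 h=8 -> lands@23:R; in-air after throw: [b1@16:L b2@17:R b3@18:L b4@19:R b5@21:R b6@23:R]
Beat 16 (L): throw ball1 h=6 -> lands@22:L; in-air after throw: [b2@17:R b3@18:L b4@19:R b5@21:R b1@22:L b6@23:R]
Beat 17 (R): throw ball2 h=3 -> lands@20:L; in-air after throw: [b3@18:L b4@19:R b2@20:L b5@21:R b1@22:L b6@23:R]
Beat 18 (L): throw ball3 h=7 -> lands@25:R; in-air after throw: [b4@19:R b2@20:L b5@21:R b1@22:L b6@23:R b3@25:R]
Ball 4: thrown@3 h=8 -> first land @11; rethrown@11 h=8 -> second land @19

Answer: 11 19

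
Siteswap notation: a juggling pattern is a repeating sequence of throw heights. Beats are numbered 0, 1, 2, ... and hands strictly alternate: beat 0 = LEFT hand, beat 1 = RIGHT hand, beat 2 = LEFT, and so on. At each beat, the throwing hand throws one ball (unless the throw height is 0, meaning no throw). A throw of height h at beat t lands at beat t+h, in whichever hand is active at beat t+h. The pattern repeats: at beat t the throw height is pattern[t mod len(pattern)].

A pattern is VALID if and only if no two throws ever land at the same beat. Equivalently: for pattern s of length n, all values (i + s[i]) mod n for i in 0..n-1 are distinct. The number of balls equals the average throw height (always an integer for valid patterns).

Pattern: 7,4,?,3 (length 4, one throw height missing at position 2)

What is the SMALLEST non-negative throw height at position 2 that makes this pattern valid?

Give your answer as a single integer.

Answer: 2

Derivation:
i=0: (0 + 7) mod 4 = 3
i=1: (1 + 4) mod 4 = 1
i=2: s[i]=? (unknown)
i=3: (3 + 3) mod 4 = 2
Known residues: [1, 2, 3]; need a permutation of 0..3, so missing residue r = 0
Need (2 + s) mod 4 = 0; smallest s = (0 - 2) mod 4 = 2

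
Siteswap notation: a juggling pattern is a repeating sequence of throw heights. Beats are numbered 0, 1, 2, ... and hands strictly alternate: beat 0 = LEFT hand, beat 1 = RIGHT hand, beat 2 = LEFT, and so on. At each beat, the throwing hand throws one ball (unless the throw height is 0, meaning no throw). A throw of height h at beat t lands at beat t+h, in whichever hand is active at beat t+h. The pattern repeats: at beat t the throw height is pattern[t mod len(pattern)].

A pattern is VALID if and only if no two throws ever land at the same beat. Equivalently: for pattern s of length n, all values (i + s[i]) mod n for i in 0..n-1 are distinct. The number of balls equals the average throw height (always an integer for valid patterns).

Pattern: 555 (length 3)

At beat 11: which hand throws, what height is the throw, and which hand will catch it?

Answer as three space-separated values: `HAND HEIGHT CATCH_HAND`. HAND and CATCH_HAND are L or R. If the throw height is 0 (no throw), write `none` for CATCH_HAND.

Beat 11: 11 mod 2 = 1, so hand = R
Throw height = pattern[11 mod 3] = pattern[2] = 5
Lands at beat 11+5=16, 16 mod 2 = 0, so catch hand = L

Answer: R 5 L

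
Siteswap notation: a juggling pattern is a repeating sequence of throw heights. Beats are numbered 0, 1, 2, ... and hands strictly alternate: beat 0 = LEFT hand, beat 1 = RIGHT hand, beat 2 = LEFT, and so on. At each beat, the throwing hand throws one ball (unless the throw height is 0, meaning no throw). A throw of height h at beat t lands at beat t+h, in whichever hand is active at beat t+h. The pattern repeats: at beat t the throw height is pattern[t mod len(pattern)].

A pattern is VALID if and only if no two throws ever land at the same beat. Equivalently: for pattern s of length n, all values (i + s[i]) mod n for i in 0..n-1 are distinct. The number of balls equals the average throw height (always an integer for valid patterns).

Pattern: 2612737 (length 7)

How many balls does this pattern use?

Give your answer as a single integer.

Answer: 4

Derivation:
Pattern = [2, 6, 1, 2, 7, 3, 7], length n = 7
  position 0: throw height = 2, running sum = 2
  position 1: throw height = 6, running sum = 8
  position 2: throw height = 1, running sum = 9
  position 3: throw height = 2, running sum = 11
  position 4: throw height = 7, running sum = 18
  position 5: throw height = 3, running sum = 21
  position 6: throw height = 7, running sum = 28
Total sum = 28; balls = sum / n = 28 / 7 = 4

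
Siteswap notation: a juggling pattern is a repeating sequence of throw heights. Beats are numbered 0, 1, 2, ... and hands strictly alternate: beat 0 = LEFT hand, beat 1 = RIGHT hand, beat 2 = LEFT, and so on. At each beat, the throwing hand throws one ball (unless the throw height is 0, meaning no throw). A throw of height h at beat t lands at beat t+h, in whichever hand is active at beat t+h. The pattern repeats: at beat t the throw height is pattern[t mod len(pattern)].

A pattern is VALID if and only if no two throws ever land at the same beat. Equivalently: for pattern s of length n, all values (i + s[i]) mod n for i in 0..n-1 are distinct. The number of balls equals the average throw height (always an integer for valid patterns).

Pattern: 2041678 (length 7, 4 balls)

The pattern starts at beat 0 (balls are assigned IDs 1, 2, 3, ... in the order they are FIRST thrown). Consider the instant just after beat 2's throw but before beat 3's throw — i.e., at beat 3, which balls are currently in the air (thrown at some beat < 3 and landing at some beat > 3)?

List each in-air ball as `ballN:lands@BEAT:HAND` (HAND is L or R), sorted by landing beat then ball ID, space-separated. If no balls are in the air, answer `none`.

Beat 0 (L): throw ball1 h=2 -> lands@2:L; in-air after throw: [b1@2:L]
Beat 2 (L): throw ball1 h=4 -> lands@6:L; in-air after throw: [b1@6:L]
Beat 3 (R): throw ball2 h=1 -> lands@4:L; in-air after throw: [b2@4:L b1@6:L]

Answer: ball1:lands@6:L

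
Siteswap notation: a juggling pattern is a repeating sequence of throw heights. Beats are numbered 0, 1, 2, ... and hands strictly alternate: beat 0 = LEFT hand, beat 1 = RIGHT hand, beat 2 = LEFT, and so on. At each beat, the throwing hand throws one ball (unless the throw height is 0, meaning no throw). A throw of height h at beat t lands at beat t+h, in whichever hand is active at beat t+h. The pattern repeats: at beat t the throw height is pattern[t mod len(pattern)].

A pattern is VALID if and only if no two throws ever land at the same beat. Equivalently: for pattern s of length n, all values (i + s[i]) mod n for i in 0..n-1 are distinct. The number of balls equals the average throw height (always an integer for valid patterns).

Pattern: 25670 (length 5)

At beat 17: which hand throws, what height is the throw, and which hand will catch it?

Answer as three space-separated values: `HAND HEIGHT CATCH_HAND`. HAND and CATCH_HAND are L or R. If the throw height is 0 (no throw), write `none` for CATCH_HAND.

Answer: R 6 R

Derivation:
Beat 17: 17 mod 2 = 1, so hand = R
Throw height = pattern[17 mod 5] = pattern[2] = 6
Lands at beat 17+6=23, 23 mod 2 = 1, so catch hand = R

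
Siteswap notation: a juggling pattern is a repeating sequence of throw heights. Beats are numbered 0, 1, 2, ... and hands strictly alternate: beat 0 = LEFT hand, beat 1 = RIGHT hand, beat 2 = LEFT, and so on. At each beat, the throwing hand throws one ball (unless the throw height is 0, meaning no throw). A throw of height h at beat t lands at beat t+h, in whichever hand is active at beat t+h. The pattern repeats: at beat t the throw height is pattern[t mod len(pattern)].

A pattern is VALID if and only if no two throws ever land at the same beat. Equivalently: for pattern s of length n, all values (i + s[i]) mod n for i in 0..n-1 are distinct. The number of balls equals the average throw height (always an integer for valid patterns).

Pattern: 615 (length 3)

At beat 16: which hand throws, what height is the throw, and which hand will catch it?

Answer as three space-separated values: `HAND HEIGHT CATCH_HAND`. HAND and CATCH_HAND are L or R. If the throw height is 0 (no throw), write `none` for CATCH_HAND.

Beat 16: 16 mod 2 = 0, so hand = L
Throw height = pattern[16 mod 3] = pattern[1] = 1
Lands at beat 16+1=17, 17 mod 2 = 1, so catch hand = R

Answer: L 1 R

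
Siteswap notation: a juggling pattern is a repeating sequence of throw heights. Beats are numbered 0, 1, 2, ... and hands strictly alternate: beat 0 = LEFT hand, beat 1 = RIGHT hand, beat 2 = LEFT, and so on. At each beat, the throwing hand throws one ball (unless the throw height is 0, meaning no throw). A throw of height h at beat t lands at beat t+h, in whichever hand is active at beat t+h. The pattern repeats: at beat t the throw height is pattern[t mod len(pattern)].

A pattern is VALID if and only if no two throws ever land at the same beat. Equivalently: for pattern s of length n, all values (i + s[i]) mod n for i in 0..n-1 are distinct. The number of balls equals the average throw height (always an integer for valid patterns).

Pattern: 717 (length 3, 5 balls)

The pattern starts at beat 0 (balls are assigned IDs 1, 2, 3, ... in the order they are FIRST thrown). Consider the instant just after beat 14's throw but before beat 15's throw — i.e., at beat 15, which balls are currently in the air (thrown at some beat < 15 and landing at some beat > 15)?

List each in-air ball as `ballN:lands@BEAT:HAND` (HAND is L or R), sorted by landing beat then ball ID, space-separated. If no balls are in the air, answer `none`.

Beat 0 (L): throw ball1 h=7 -> lands@7:R; in-air after throw: [b1@7:R]
Beat 1 (R): throw ball2 h=1 -> lands@2:L; in-air after throw: [b2@2:L b1@7:R]
Beat 2 (L): throw ball2 h=7 -> lands@9:R; in-air after throw: [b1@7:R b2@9:R]
Beat 3 (R): throw ball3 h=7 -> lands@10:L; in-air after throw: [b1@7:R b2@9:R b3@10:L]
Beat 4 (L): throw ball4 h=1 -> lands@5:R; in-air after throw: [b4@5:R b1@7:R b2@9:R b3@10:L]
Beat 5 (R): throw ball4 h=7 -> lands@12:L; in-air after throw: [b1@7:R b2@9:R b3@10:L b4@12:L]
Beat 6 (L): throw ball5 h=7 -> lands@13:R; in-air after throw: [b1@7:R b2@9:R b3@10:L b4@12:L b5@13:R]
Beat 7 (R): throw ball1 h=1 -> lands@8:L; in-air after throw: [b1@8:L b2@9:R b3@10:L b4@12:L b5@13:R]
Beat 8 (L): throw ball1 h=7 -> lands@15:R; in-air after throw: [b2@9:R b3@10:L b4@12:L b5@13:R b1@15:R]
Beat 9 (R): throw ball2 h=7 -> lands@16:L; in-air after throw: [b3@10:L b4@12:L b5@13:R b1@15:R b2@16:L]
Beat 10 (L): throw ball3 h=1 -> lands@11:R; in-air after throw: [b3@11:R b4@12:L b5@13:R b1@15:R b2@16:L]
Beat 11 (R): throw ball3 h=7 -> lands@18:L; in-air after throw: [b4@12:L b5@13:R b1@15:R b2@16:L b3@18:L]
Beat 12 (L): throw ball4 h=7 -> lands@19:R; in-air after throw: [b5@13:R b1@15:R b2@16:L b3@18:L b4@19:R]
Beat 13 (R): throw ball5 h=1 -> lands@14:L; in-air after throw: [b5@14:L b1@15:R b2@16:L b3@18:L b4@19:R]
Beat 14 (L): throw ball5 h=7 -> lands@21:R; in-air after throw: [b1@15:R b2@16:L b3@18:L b4@19:R b5@21:R]
Beat 15 (R): throw ball1 h=7 -> lands@22:L; in-air after throw: [b2@16:L b3@18:L b4@19:R b5@21:R b1@22:L]

Answer: ball2:lands@16:L ball3:lands@18:L ball4:lands@19:R ball5:lands@21:R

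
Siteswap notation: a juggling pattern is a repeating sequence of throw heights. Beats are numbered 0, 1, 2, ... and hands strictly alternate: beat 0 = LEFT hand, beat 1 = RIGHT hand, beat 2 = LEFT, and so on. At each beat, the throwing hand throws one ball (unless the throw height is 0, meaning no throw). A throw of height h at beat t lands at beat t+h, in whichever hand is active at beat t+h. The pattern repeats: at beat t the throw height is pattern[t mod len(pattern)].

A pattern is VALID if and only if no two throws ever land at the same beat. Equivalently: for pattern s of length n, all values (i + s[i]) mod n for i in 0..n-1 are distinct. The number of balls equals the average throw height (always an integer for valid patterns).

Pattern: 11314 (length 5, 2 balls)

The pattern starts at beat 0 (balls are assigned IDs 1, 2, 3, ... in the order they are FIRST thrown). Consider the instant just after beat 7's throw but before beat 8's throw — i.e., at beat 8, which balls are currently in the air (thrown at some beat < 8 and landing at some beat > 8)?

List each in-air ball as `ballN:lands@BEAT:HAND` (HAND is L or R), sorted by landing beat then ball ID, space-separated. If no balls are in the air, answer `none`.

Beat 0 (L): throw ball1 h=1 -> lands@1:R; in-air after throw: [b1@1:R]
Beat 1 (R): throw ball1 h=1 -> lands@2:L; in-air after throw: [b1@2:L]
Beat 2 (L): throw ball1 h=3 -> lands@5:R; in-air after throw: [b1@5:R]
Beat 3 (R): throw ball2 h=1 -> lands@4:L; in-air after throw: [b2@4:L b1@5:R]
Beat 4 (L): throw ball2 h=4 -> lands@8:L; in-air after throw: [b1@5:R b2@8:L]
Beat 5 (R): throw ball1 h=1 -> lands@6:L; in-air after throw: [b1@6:L b2@8:L]
Beat 6 (L): throw ball1 h=1 -> lands@7:R; in-air after throw: [b1@7:R b2@8:L]
Beat 7 (R): throw ball1 h=3 -> lands@10:L; in-air after throw: [b2@8:L b1@10:L]
Beat 8 (L): throw ball2 h=1 -> lands@9:R; in-air after throw: [b2@9:R b1@10:L]

Answer: ball1:lands@10:L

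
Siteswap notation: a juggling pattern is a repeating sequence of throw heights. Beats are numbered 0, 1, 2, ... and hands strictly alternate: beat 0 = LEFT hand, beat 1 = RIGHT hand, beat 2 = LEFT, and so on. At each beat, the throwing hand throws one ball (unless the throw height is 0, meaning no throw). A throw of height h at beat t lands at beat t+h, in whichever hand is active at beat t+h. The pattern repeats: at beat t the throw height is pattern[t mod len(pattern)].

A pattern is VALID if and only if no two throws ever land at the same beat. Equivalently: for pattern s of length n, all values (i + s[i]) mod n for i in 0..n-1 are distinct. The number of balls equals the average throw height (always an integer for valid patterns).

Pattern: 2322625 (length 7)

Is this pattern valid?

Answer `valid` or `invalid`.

Answer: invalid

Derivation:
i=0: (i + s[i]) mod n = (0 + 2) mod 7 = 2
i=1: (i + s[i]) mod n = (1 + 3) mod 7 = 4
i=2: (i + s[i]) mod n = (2 + 2) mod 7 = 4
i=3: (i + s[i]) mod n = (3 + 2) mod 7 = 5
i=4: (i + s[i]) mod n = (4 + 6) mod 7 = 3
i=5: (i + s[i]) mod n = (5 + 2) mod 7 = 0
i=6: (i + s[i]) mod n = (6 + 5) mod 7 = 4
Residues: [2, 4, 4, 5, 3, 0, 4], distinct: False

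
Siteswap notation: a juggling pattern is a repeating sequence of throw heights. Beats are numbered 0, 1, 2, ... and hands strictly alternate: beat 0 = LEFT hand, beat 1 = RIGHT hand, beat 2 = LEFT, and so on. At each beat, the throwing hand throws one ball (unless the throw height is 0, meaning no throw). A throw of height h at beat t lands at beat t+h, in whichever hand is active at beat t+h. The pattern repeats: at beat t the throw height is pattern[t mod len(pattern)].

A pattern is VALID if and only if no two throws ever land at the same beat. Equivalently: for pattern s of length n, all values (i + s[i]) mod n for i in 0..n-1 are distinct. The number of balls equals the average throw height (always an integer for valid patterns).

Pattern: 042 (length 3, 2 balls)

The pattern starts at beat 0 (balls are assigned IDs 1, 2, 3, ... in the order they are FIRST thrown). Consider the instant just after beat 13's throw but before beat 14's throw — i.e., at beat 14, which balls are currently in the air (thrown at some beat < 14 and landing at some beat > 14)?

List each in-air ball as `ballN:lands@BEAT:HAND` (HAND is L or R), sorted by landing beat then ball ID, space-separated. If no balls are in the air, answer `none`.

Answer: ball1:lands@17:R

Derivation:
Beat 1 (R): throw ball1 h=4 -> lands@5:R; in-air after throw: [b1@5:R]
Beat 2 (L): throw ball2 h=2 -> lands@4:L; in-air after throw: [b2@4:L b1@5:R]
Beat 4 (L): throw ball2 h=4 -> lands@8:L; in-air after throw: [b1@5:R b2@8:L]
Beat 5 (R): throw ball1 h=2 -> lands@7:R; in-air after throw: [b1@7:R b2@8:L]
Beat 7 (R): throw ball1 h=4 -> lands@11:R; in-air after throw: [b2@8:L b1@11:R]
Beat 8 (L): throw ball2 h=2 -> lands@10:L; in-air after throw: [b2@10:L b1@11:R]
Beat 10 (L): throw ball2 h=4 -> lands@14:L; in-air after throw: [b1@11:R b2@14:L]
Beat 11 (R): throw ball1 h=2 -> lands@13:R; in-air after throw: [b1@13:R b2@14:L]
Beat 13 (R): throw ball1 h=4 -> lands@17:R; in-air after throw: [b2@14:L b1@17:R]
Beat 14 (L): throw ball2 h=2 -> lands@16:L; in-air after throw: [b2@16:L b1@17:R]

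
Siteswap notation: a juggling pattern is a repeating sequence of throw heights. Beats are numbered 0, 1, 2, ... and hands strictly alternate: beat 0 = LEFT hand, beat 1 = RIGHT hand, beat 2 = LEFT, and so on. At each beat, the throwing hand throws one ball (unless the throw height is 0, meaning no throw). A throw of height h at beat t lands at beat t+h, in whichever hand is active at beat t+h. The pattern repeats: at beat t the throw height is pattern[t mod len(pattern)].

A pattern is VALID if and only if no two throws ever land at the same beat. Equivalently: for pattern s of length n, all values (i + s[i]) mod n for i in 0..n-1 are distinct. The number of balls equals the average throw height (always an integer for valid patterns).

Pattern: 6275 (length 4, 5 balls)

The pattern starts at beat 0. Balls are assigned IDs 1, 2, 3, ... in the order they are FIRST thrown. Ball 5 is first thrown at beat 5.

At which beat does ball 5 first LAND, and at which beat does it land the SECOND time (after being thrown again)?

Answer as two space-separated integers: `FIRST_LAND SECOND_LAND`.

Answer: 7 12

Derivation:
Beat 0 (L): throw ball1 h=6 -> lands@6:L; in-air after throw: [b1@6:L]
Beat 1 (R): throw ball2 h=2 -> lands@3:R; in-air after throw: [b2@3:R b1@6:L]
Beat 2 (L): throw ball3 h=7 -> lands@9:R; in-air after throw: [b2@3:R b1@6:L b3@9:R]
Beat 3 (R): throw ball2 h=5 -> lands@8:L; in-air after throw: [b1@6:L b2@8:L b3@9:R]
Beat 4 (L): throw ball4 h=6 -> lands@10:L; in-air after throw: [b1@6:L b2@8:L b3@9:R b4@10:L]
Beat 5 (R): throw ball5 h=2 -> lands@7:R; in-air after throw: [b1@6:L b5@7:R b2@8:L b3@9:R b4@10:L]
Beat 6 (L): throw ball1 h=7 -> lands@13:R; in-air after throw: [b5@7:R b2@8:L b3@9:R b4@10:L b1@13:R]
Beat 7 (R): throw ball5 h=5 -> lands@12:L; in-air after throw: [b2@8:L b3@9:R b4@10:L b5@12:L b1@13:R]
Beat 8 (L): throw ball2 h=6 -> lands@14:L; in-air after throw: [b3@9:R b4@10:L b5@12:L b1@13:R b2@14:L]
Beat 9 (R): throw ball3 h=2 -> lands@11:R; in-air after throw: [b4@10:L b3@11:R b5@12:L b1@13:R b2@14:L]
Beat 10 (L): throw ball4 h=7 -> lands@17:R; in-air after throw: [b3@11:R b5@12:L b1@13:R b2@14:L b4@17:R]
Beat 11 (R): throw ball3 h=5 -> lands@16:L; in-air after throw: [b5@12:L b1@13:R b2@14:L b3@16:L b4@17:R]
Beat 12 (L): throw ball5 h=6 -> lands@18:L; in-air after throw: [b1@13:R b2@14:L b3@16:L b4@17:R b5@18:L]
Ball 5: thrown@5 h=2 -> first land @7; rethrown@7 h=5 -> second land @12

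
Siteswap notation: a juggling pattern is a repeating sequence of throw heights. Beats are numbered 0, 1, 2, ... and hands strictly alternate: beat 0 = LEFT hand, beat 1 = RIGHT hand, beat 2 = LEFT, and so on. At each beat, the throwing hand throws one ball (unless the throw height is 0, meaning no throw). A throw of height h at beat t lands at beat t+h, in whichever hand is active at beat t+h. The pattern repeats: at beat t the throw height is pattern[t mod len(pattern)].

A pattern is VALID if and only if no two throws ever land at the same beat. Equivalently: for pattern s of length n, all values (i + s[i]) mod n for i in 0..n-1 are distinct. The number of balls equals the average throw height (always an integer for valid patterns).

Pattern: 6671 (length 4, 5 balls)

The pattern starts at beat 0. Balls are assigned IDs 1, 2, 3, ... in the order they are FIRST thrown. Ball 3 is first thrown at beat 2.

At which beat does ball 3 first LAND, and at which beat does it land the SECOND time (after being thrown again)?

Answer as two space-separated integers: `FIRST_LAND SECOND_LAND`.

Answer: 9 15

Derivation:
Beat 0 (L): throw ball1 h=6 -> lands@6:L; in-air after throw: [b1@6:L]
Beat 1 (R): throw ball2 h=6 -> lands@7:R; in-air after throw: [b1@6:L b2@7:R]
Beat 2 (L): throw ball3 h=7 -> lands@9:R; in-air after throw: [b1@6:L b2@7:R b3@9:R]
Beat 3 (R): throw ball4 h=1 -> lands@4:L; in-air after throw: [b4@4:L b1@6:L b2@7:R b3@9:R]
Beat 4 (L): throw ball4 h=6 -> lands@10:L; in-air after throw: [b1@6:L b2@7:R b3@9:R b4@10:L]
Beat 5 (R): throw ball5 h=6 -> lands@11:R; in-air after throw: [b1@6:L b2@7:R b3@9:R b4@10:L b5@11:R]
Beat 6 (L): throw ball1 h=7 -> lands@13:R; in-air after throw: [b2@7:R b3@9:R b4@10:L b5@11:R b1@13:R]
Beat 7 (R): throw ball2 h=1 -> lands@8:L; in-air after throw: [b2@8:L b3@9:R b4@10:L b5@11:R b1@13:R]
Beat 8 (L): throw ball2 h=6 -> lands@14:L; in-air after throw: [b3@9:R b4@10:L b5@11:R b1@13:R b2@14:L]
Beat 9 (R): throw ball3 h=6 -> lands@15:R; in-air after throw: [b4@10:L b5@11:R b1@13:R b2@14:L b3@15:R]
Beat 10 (L): throw ball4 h=7 -> lands@17:R; in-air after throw: [b5@11:R b1@13:R b2@14:L b3@15:R b4@17:R]
Beat 11 (R): throw ball5 h=1 -> lands@12:L; in-air after throw: [b5@12:L b1@13:R b2@14:L b3@15:R b4@17:R]
Beat 12 (L): throw ball5 h=6 -> lands@18:L; in-air after throw: [b1@13:R b2@14:L b3@15:R b4@17:R b5@18:L]
Beat 13 (R): throw ball1 h=6 -> lands@19:R; in-air after throw: [b2@14:L b3@15:R b4@17:R b5@18:L b1@19:R]
Beat 14 (L): throw ball2 h=7 -> lands@21:R; in-air after throw: [b3@15:R b4@17:R b5@18:L b1@19:R b2@21:R]
Beat 15 (R): throw ball3 h=1 -> lands@16:L; in-air after throw: [b3@16:L b4@17:R b5@18:L b1@19:R b2@21:R]
Ball 3: thrown@2 h=7 -> first land @9; rethrown@9 h=6 -> second land @15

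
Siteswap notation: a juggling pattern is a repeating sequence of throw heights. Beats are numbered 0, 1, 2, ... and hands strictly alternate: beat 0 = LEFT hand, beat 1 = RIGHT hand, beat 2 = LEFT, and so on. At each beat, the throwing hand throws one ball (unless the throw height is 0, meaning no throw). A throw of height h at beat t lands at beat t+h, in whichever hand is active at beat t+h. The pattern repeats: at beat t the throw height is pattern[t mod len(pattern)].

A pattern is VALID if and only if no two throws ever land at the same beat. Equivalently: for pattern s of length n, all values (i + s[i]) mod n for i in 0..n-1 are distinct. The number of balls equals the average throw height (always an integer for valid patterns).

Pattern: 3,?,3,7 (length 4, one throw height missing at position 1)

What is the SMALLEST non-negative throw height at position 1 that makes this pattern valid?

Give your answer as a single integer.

i=0: (0 + 3) mod 4 = 3
i=1: s[i]=? (unknown)
i=2: (2 + 3) mod 4 = 1
i=3: (3 + 7) mod 4 = 2
Known residues: [1, 2, 3]; need a permutation of 0..3, so missing residue r = 0
Need (1 + s) mod 4 = 0; smallest s = (0 - 1) mod 4 = 3

Answer: 3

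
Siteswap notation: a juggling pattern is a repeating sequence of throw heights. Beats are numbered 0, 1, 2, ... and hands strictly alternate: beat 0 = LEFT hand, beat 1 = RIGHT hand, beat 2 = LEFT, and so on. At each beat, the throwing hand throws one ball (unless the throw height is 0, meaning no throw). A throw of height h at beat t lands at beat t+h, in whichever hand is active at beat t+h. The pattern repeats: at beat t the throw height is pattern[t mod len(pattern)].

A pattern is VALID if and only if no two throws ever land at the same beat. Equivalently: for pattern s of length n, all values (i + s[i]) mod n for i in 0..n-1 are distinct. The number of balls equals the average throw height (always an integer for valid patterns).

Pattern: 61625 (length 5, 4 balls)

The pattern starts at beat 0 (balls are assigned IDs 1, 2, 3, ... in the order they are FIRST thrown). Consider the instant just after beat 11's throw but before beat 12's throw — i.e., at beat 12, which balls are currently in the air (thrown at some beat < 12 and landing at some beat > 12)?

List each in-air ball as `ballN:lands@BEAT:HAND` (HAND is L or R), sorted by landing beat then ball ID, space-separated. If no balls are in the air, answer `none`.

Beat 0 (L): throw ball1 h=6 -> lands@6:L; in-air after throw: [b1@6:L]
Beat 1 (R): throw ball2 h=1 -> lands@2:L; in-air after throw: [b2@2:L b1@6:L]
Beat 2 (L): throw ball2 h=6 -> lands@8:L; in-air after throw: [b1@6:L b2@8:L]
Beat 3 (R): throw ball3 h=2 -> lands@5:R; in-air after throw: [b3@5:R b1@6:L b2@8:L]
Beat 4 (L): throw ball4 h=5 -> lands@9:R; in-air after throw: [b3@5:R b1@6:L b2@8:L b4@9:R]
Beat 5 (R): throw ball3 h=6 -> lands@11:R; in-air after throw: [b1@6:L b2@8:L b4@9:R b3@11:R]
Beat 6 (L): throw ball1 h=1 -> lands@7:R; in-air after throw: [b1@7:R b2@8:L b4@9:R b3@11:R]
Beat 7 (R): throw ball1 h=6 -> lands@13:R; in-air after throw: [b2@8:L b4@9:R b3@11:R b1@13:R]
Beat 8 (L): throw ball2 h=2 -> lands@10:L; in-air after throw: [b4@9:R b2@10:L b3@11:R b1@13:R]
Beat 9 (R): throw ball4 h=5 -> lands@14:L; in-air after throw: [b2@10:L b3@11:R b1@13:R b4@14:L]
Beat 10 (L): throw ball2 h=6 -> lands@16:L; in-air after throw: [b3@11:R b1@13:R b4@14:L b2@16:L]
Beat 11 (R): throw ball3 h=1 -> lands@12:L; in-air after throw: [b3@12:L b1@13:R b4@14:L b2@16:L]
Beat 12 (L): throw ball3 h=6 -> lands@18:L; in-air after throw: [b1@13:R b4@14:L b2@16:L b3@18:L]

Answer: ball1:lands@13:R ball4:lands@14:L ball2:lands@16:L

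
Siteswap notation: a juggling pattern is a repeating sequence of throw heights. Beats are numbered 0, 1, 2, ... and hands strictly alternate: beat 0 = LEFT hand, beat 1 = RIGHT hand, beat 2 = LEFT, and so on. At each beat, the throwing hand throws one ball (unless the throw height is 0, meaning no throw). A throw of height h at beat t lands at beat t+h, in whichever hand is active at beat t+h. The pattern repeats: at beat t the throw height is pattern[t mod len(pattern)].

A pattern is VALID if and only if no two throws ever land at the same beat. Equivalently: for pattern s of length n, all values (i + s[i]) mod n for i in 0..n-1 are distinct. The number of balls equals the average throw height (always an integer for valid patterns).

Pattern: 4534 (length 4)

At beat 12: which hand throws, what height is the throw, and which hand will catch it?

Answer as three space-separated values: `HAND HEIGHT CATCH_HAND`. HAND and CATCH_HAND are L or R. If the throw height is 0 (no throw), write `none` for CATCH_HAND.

Answer: L 4 L

Derivation:
Beat 12: 12 mod 2 = 0, so hand = L
Throw height = pattern[12 mod 4] = pattern[0] = 4
Lands at beat 12+4=16, 16 mod 2 = 0, so catch hand = L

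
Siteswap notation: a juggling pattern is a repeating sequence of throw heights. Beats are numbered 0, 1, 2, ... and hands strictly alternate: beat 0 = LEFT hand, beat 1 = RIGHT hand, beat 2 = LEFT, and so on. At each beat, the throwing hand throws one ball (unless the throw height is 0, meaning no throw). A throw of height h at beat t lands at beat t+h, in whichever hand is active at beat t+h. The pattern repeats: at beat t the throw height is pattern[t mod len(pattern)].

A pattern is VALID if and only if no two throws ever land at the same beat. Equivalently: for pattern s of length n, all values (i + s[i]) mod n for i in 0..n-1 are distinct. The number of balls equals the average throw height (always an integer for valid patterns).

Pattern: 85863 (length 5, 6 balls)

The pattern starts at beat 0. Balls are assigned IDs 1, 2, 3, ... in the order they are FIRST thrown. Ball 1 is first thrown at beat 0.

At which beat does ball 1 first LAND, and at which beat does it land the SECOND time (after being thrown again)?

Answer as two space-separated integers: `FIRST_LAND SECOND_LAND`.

Beat 0 (L): throw ball1 h=8 -> lands@8:L; in-air after throw: [b1@8:L]
Beat 1 (R): throw ball2 h=5 -> lands@6:L; in-air after throw: [b2@6:L b1@8:L]
Beat 2 (L): throw ball3 h=8 -> lands@10:L; in-air after throw: [b2@6:L b1@8:L b3@10:L]
Beat 3 (R): throw ball4 h=6 -> lands@9:R; in-air after throw: [b2@6:L b1@8:L b4@9:R b3@10:L]
Beat 4 (L): throw ball5 h=3 -> lands@7:R; in-air after throw: [b2@6:L b5@7:R b1@8:L b4@9:R b3@10:L]
Beat 5 (R): throw ball6 h=8 -> lands@13:R; in-air after throw: [b2@6:L b5@7:R b1@8:L b4@9:R b3@10:L b6@13:R]
Beat 6 (L): throw ball2 h=5 -> lands@11:R; in-air after throw: [b5@7:R b1@8:L b4@9:R b3@10:L b2@11:R b6@13:R]
Beat 7 (R): throw ball5 h=8 -> lands@15:R; in-air after throw: [b1@8:L b4@9:R b3@10:L b2@11:R b6@13:R b5@15:R]
Beat 8 (L): throw ball1 h=6 -> lands@14:L; in-air after throw: [b4@9:R b3@10:L b2@11:R b6@13:R b1@14:L b5@15:R]
Beat 9 (R): throw ball4 h=3 -> lands@12:L; in-air after throw: [b3@10:L b2@11:R b4@12:L b6@13:R b1@14:L b5@15:R]
Beat 10 (L): throw ball3 h=8 -> lands@18:L; in-air after throw: [b2@11:R b4@12:L b6@13:R b1@14:L b5@15:R b3@18:L]
Beat 11 (R): throw ball2 h=5 -> lands@16:L; in-air after throw: [b4@12:L b6@13:R b1@14:L b5@15:R b2@16:L b3@18:L]
Beat 12 (L): throw ball4 h=8 -> lands@20:L; in-air after throw: [b6@13:R b1@14:L b5@15:R b2@16:L b3@18:L b4@20:L]
Beat 13 (R): throw ball6 h=6 -> lands@19:R; in-air after throw: [b1@14:L b5@15:R b2@16:L b3@18:L b6@19:R b4@20:L]
Beat 14 (L): throw ball1 h=3 -> lands@17:R; in-air after throw: [b5@15:R b2@16:L b1@17:R b3@18:L b6@19:R b4@20:L]
Ball 1: thrown@0 h=8 -> first land @8; rethrown@8 h=6 -> second land @14

Answer: 8 14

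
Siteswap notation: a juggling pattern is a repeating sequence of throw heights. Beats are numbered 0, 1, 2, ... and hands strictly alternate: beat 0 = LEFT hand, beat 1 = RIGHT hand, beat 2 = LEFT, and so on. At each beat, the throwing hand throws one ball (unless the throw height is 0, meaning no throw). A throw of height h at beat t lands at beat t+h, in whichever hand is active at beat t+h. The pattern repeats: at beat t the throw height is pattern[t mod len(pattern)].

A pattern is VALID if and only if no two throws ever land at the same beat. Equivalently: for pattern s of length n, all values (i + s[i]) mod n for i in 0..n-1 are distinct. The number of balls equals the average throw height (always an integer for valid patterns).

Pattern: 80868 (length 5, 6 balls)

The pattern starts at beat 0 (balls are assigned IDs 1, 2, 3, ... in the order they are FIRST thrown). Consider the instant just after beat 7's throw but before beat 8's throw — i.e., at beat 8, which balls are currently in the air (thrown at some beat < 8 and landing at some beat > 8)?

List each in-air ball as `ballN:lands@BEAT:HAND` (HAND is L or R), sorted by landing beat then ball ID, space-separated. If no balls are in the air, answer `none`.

Answer: ball3:lands@9:R ball2:lands@10:L ball4:lands@12:L ball5:lands@13:R ball6:lands@15:R

Derivation:
Beat 0 (L): throw ball1 h=8 -> lands@8:L; in-air after throw: [b1@8:L]
Beat 2 (L): throw ball2 h=8 -> lands@10:L; in-air after throw: [b1@8:L b2@10:L]
Beat 3 (R): throw ball3 h=6 -> lands@9:R; in-air after throw: [b1@8:L b3@9:R b2@10:L]
Beat 4 (L): throw ball4 h=8 -> lands@12:L; in-air after throw: [b1@8:L b3@9:R b2@10:L b4@12:L]
Beat 5 (R): throw ball5 h=8 -> lands@13:R; in-air after throw: [b1@8:L b3@9:R b2@10:L b4@12:L b5@13:R]
Beat 7 (R): throw ball6 h=8 -> lands@15:R; in-air after throw: [b1@8:L b3@9:R b2@10:L b4@12:L b5@13:R b6@15:R]
Beat 8 (L): throw ball1 h=6 -> lands@14:L; in-air after throw: [b3@9:R b2@10:L b4@12:L b5@13:R b1@14:L b6@15:R]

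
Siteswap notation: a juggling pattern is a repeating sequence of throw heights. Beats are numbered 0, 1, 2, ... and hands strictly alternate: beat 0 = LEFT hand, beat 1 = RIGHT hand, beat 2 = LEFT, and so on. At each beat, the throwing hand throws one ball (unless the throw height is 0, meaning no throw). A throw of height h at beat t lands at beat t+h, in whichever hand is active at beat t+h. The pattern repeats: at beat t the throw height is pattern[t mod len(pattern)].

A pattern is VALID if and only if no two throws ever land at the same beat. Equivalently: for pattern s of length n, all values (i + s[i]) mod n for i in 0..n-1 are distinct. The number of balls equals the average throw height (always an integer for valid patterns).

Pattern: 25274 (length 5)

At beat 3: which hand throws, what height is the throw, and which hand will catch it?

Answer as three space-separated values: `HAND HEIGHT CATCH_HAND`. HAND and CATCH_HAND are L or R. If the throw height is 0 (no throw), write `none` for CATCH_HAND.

Beat 3: 3 mod 2 = 1, so hand = R
Throw height = pattern[3 mod 5] = pattern[3] = 7
Lands at beat 3+7=10, 10 mod 2 = 0, so catch hand = L

Answer: R 7 L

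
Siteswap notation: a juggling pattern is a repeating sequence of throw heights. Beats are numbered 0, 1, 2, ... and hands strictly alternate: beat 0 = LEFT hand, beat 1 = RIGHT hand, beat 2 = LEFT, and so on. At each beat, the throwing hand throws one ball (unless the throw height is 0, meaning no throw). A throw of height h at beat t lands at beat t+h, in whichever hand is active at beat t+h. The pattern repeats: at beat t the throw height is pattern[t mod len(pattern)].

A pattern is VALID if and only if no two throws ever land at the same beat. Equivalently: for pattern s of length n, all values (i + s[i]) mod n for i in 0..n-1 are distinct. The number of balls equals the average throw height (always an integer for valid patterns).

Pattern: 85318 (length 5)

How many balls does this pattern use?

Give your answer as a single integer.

Pattern = [8, 5, 3, 1, 8], length n = 5
  position 0: throw height = 8, running sum = 8
  position 1: throw height = 5, running sum = 13
  position 2: throw height = 3, running sum = 16
  position 3: throw height = 1, running sum = 17
  position 4: throw height = 8, running sum = 25
Total sum = 25; balls = sum / n = 25 / 5 = 5

Answer: 5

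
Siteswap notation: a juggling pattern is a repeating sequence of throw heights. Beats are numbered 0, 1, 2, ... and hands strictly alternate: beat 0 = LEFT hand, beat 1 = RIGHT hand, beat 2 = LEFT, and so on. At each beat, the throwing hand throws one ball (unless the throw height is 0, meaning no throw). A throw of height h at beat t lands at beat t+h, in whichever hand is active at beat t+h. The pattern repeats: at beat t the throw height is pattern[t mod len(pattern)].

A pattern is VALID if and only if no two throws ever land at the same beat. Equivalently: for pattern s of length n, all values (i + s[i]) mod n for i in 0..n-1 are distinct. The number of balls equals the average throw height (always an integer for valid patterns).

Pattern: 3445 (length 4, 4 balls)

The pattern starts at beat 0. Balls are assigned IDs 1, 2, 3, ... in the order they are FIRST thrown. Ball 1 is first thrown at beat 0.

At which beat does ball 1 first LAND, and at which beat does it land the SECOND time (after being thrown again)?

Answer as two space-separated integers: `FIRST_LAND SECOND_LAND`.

Answer: 3 8

Derivation:
Beat 0 (L): throw ball1 h=3 -> lands@3:R; in-air after throw: [b1@3:R]
Beat 1 (R): throw ball2 h=4 -> lands@5:R; in-air after throw: [b1@3:R b2@5:R]
Beat 2 (L): throw ball3 h=4 -> lands@6:L; in-air after throw: [b1@3:R b2@5:R b3@6:L]
Beat 3 (R): throw ball1 h=5 -> lands@8:L; in-air after throw: [b2@5:R b3@6:L b1@8:L]
Beat 4 (L): throw ball4 h=3 -> lands@7:R; in-air after throw: [b2@5:R b3@6:L b4@7:R b1@8:L]
Beat 5 (R): throw ball2 h=4 -> lands@9:R; in-air after throw: [b3@6:L b4@7:R b1@8:L b2@9:R]
Beat 6 (L): throw ball3 h=4 -> lands@10:L; in-air after throw: [b4@7:R b1@8:L b2@9:R b3@10:L]
Beat 7 (R): throw ball4 h=5 -> lands@12:L; in-air after throw: [b1@8:L b2@9:R b3@10:L b4@12:L]
Beat 8 (L): throw ball1 h=3 -> lands@11:R; in-air after throw: [b2@9:R b3@10:L b1@11:R b4@12:L]
Ball 1: thrown@0 h=3 -> first land @3; rethrown@3 h=5 -> second land @8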